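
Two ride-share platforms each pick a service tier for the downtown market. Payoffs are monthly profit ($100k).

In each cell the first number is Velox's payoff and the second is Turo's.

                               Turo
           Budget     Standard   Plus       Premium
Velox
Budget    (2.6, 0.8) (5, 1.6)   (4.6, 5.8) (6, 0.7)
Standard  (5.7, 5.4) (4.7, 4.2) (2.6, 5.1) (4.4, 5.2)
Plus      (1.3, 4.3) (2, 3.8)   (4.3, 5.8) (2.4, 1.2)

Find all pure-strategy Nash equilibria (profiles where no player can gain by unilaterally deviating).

For each player, find the best response to each opponent profile; mutual best responses are the pure NE.
Velox against Budget: payoffs 2.6, 5.7, 1.3 → best response Standard.
Velox against Standard: payoffs 5, 4.7, 2 → best response Budget.
Velox against Plus: payoffs 4.6, 2.6, 4.3 → best response Budget.
Velox against Premium: payoffs 6, 4.4, 2.4 → best response Budget.
Turo against Budget: payoffs 0.8, 1.6, 5.8, 0.7 → best response Plus.
Turo against Standard: payoffs 5.4, 4.2, 5.1, 5.2 → best response Budget.
Turo against Plus: payoffs 4.3, 3.8, 5.8, 1.2 → best response Plus.
Mutual best responses: (Budget, Plus); (Standard, Budget).

(Budget, Plus), (Standard, Budget)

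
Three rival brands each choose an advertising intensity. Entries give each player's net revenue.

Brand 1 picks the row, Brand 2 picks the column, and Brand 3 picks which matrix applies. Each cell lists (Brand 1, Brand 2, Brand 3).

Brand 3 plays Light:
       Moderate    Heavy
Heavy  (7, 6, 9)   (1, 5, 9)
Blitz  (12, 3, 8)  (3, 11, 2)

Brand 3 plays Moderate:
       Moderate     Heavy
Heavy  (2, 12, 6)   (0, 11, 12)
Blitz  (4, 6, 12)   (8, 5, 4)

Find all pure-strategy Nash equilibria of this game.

Brand 1 against (Moderate, Light): payoffs 7, 12 → best response Blitz.
Brand 1 against (Moderate, Moderate): payoffs 2, 4 → best response Blitz.
Brand 1 against (Heavy, Light): payoffs 1, 3 → best response Blitz.
Brand 1 against (Heavy, Moderate): payoffs 0, 8 → best response Blitz.
Brand 2 against (Heavy, Light): payoffs 6, 5 → best response Moderate.
Brand 2 against (Heavy, Moderate): payoffs 12, 11 → best response Moderate.
Brand 2 against (Blitz, Light): payoffs 3, 11 → best response Heavy.
Brand 2 against (Blitz, Moderate): payoffs 6, 5 → best response Moderate.
Brand 3 against (Heavy, Moderate): payoffs 9, 6 → best response Light.
Brand 3 against (Heavy, Heavy): payoffs 9, 12 → best response Moderate.
Brand 3 against (Blitz, Moderate): payoffs 8, 12 → best response Moderate.
Brand 3 against (Blitz, Heavy): payoffs 2, 4 → best response Moderate.
Mutual best responses: (Blitz, Moderate, Moderate).

(Blitz, Moderate, Moderate)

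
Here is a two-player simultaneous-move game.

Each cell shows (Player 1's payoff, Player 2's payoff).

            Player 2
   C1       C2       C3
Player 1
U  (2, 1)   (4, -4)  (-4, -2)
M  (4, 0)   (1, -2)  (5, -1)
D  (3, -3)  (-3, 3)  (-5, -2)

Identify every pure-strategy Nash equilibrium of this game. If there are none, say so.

(U, C1): Player 1 can switch to M (2 → 4). Not NE.
(U, C2): Player 2 can switch to C1 (-4 → 1). Not NE.
(U, C3): Player 1 can switch to M (-4 → 5). Not NE.
(M, C1): Player 1 gets 4, best alternative 3; Player 2 gets 0, best alternative -1. No profitable deviation — NE.
(M, C2): Player 1 can switch to U (1 → 4). Not NE.
(M, C3): Player 2 can switch to C1 (-1 → 0). Not NE.
(D, C1): Player 1 can switch to M (3 → 4). Not NE.
(D, C2): Player 1 can switch to U (-3 → 4). Not NE.
(D, C3): Player 1 can switch to U (-5 → -4). Not NE.

(M, C1)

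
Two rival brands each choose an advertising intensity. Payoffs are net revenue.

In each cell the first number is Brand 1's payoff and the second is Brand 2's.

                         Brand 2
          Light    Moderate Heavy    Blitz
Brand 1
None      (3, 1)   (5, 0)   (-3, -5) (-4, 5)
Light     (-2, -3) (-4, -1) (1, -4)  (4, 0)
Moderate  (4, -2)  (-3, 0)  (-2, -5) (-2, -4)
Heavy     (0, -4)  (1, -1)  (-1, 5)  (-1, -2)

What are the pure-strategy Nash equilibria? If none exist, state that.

(None, Light): Brand 1 can switch to Moderate (3 → 4). Not NE.
(None, Moderate): Brand 2 can switch to Light (0 → 1). Not NE.
(None, Heavy): Brand 1 can switch to Light (-3 → 1). Not NE.
(None, Blitz): Brand 1 can switch to Light (-4 → 4). Not NE.
(Light, Light): Brand 1 can switch to None (-2 → 3). Not NE.
(Light, Moderate): Brand 1 can switch to None (-4 → 5). Not NE.
(Light, Heavy): Brand 2 can switch to Light (-4 → -3). Not NE.
(Light, Blitz): Brand 1 gets 4, best alternative -1; Brand 2 gets 0, best alternative -1. No profitable deviation — NE.
(Moderate, Light): Brand 2 can switch to Moderate (-2 → 0). Not NE.
(The remaining 7 profiles each have a profitable deviation by the same check.)

(Light, Blitz)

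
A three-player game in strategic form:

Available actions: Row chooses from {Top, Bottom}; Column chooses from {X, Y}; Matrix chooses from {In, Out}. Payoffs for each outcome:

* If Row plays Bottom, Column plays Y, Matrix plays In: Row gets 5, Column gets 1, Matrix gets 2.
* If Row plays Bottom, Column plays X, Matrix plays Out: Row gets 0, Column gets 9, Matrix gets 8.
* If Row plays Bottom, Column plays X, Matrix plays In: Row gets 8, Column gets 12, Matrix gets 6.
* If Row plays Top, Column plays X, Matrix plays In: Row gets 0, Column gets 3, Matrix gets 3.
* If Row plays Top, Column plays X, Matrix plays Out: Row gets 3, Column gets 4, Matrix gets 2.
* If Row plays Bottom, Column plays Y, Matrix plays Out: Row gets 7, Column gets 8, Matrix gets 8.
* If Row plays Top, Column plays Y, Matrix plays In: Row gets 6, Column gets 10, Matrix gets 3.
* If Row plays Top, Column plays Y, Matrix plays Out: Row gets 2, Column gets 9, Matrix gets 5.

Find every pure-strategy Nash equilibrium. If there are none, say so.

No pure-strategy Nash equilibrium.

(Top, X, In): Row can switch to Bottom (0 → 8). Not NE.
(Top, X, Out): Column can switch to Y (4 → 9). Not NE.
(Top, Y, In): Matrix can switch to Out (3 → 5). Not NE.
(Top, Y, Out): Row can switch to Bottom (2 → 7). Not NE.
(Bottom, X, In): Matrix can switch to Out (6 → 8). Not NE.
(Bottom, X, Out): Row can switch to Top (0 → 3). Not NE.
(Bottom, Y, In): Row can switch to Top (5 → 6). Not NE.
(Bottom, Y, Out): Column can switch to X (8 → 9). Not NE.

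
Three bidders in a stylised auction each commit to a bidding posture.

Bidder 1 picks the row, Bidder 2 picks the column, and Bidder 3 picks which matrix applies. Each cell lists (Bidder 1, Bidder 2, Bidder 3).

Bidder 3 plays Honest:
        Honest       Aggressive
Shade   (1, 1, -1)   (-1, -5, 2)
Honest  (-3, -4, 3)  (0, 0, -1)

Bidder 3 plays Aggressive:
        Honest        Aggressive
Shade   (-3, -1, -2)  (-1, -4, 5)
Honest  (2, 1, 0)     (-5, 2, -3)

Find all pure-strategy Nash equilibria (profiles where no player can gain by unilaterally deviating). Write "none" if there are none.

Check each profile: it is a Nash equilibrium iff no player can strictly gain by switching unilaterally.
(Shade, Honest, Honest): Bidder 1 gets 1, best alternative -3; Bidder 2 gets 1, best alternative -5; Bidder 3 gets -1, best alternative -2. No profitable deviation — NE.
(Shade, Honest, Aggressive): Bidder 1 can switch to Honest (-3 → 2). Not NE.
(Shade, Aggressive, Honest): Bidder 1 can switch to Honest (-1 → 0). Not NE.
(Shade, Aggressive, Aggressive): Bidder 2 can switch to Honest (-4 → -1). Not NE.
(Honest, Honest, Honest): Bidder 1 can switch to Shade (-3 → 1). Not NE.
(Honest, Honest, Aggressive): Bidder 2 can switch to Aggressive (1 → 2). Not NE.
(Honest, Aggressive, Honest): Bidder 1 gets 0, best alternative -1; Bidder 2 gets 0, best alternative -4; Bidder 3 gets -1, best alternative -3. No profitable deviation — NE.
(Honest, Aggressive, Aggressive): Bidder 1 can switch to Shade (-5 → -1). Not NE.

The pure Nash equilibria are (Shade, Honest, Honest), (Honest, Aggressive, Honest).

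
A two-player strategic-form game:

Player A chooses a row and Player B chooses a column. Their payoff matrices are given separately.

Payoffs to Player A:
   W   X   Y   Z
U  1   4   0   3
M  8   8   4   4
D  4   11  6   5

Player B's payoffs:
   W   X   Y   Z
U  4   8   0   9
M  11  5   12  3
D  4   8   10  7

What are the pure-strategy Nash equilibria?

(U, W): Player A can switch to M (1 → 8). Not NE.
(U, X): Player A can switch to M (4 → 8). Not NE.
(U, Y): Player A can switch to M (0 → 4). Not NE.
(U, Z): Player A can switch to M (3 → 4). Not NE.
(M, W): Player B can switch to Y (11 → 12). Not NE.
(M, X): Player A can switch to D (8 → 11). Not NE.
(M, Y): Player A can switch to D (4 → 6). Not NE.
(M, Z): Player A can switch to D (4 → 5). Not NE.
(D, W): Player A can switch to M (4 → 8). Not NE.
(D, X): Player B can switch to Y (8 → 10). Not NE.
(D, Y): Player A gets 6, best alternative 4; Player B gets 10, best alternative 8. No profitable deviation — NE.
(D, Z): Player B can switch to X (7 → 8). Not NE.

The unique pure-strategy Nash equilibrium is (D, Y).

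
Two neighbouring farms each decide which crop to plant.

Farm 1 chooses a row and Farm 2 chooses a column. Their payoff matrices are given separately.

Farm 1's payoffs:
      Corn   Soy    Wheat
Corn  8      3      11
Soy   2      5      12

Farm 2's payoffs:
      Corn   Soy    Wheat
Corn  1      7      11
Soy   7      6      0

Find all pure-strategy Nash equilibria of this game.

This game has no pure Nash equilibrium.

(Corn, Corn): Farm 2 can switch to Soy (1 → 7). Not NE.
(Corn, Soy): Farm 1 can switch to Soy (3 → 5). Not NE.
(Corn, Wheat): Farm 1 can switch to Soy (11 → 12). Not NE.
(Soy, Corn): Farm 1 can switch to Corn (2 → 8). Not NE.
(Soy, Soy): Farm 2 can switch to Corn (6 → 7). Not NE.
(Soy, Wheat): Farm 2 can switch to Corn (0 → 7). Not NE.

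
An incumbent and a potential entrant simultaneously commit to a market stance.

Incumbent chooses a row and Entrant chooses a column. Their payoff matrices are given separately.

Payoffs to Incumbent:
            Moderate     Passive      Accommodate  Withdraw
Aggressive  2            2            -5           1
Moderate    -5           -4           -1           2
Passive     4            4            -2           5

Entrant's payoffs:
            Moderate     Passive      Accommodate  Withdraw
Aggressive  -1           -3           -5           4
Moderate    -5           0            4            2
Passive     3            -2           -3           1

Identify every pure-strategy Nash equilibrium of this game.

(Aggressive, Moderate): Incumbent can switch to Passive (2 → 4). Not NE.
(Aggressive, Passive): Incumbent can switch to Passive (2 → 4). Not NE.
(Aggressive, Accommodate): Incumbent can switch to Moderate (-5 → -1). Not NE.
(Aggressive, Withdraw): Incumbent can switch to Moderate (1 → 2). Not NE.
(Moderate, Moderate): Incumbent can switch to Aggressive (-5 → 2). Not NE.
(Moderate, Passive): Incumbent can switch to Aggressive (-4 → 2). Not NE.
(Moderate, Accommodate): Incumbent gets -1, best alternative -2; Entrant gets 4, best alternative 2. No profitable deviation — NE.
(Passive, Moderate): Incumbent gets 4, best alternative 2; Entrant gets 3, best alternative 1. No profitable deviation — NE.
(The remaining 4 profiles each have a profitable deviation by the same check.)

Pure-strategy Nash equilibria: (Moderate, Accommodate), (Passive, Moderate)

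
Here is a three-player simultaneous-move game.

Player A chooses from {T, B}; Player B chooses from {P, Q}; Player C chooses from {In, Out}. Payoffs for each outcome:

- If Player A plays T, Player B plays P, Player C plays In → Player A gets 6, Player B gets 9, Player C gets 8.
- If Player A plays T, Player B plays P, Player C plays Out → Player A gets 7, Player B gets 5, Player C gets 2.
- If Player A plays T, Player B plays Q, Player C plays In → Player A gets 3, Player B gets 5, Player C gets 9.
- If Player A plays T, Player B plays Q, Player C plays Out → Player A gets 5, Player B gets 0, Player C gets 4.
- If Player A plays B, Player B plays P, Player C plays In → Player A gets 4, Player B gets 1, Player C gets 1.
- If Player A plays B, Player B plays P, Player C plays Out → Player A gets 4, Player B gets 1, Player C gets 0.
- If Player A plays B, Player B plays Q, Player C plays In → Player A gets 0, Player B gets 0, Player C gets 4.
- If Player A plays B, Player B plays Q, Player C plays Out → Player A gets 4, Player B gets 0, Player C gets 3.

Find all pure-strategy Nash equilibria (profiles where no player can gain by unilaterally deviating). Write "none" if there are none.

Player A against (P, In): payoffs 6, 4 → best response T.
Player A against (P, Out): payoffs 7, 4 → best response T.
Player A against (Q, In): payoffs 3, 0 → best response T.
Player A against (Q, Out): payoffs 5, 4 → best response T.
Player B against (T, In): payoffs 9, 5 → best response P.
Player B against (T, Out): payoffs 5, 0 → best response P.
Player B against (B, In): payoffs 1, 0 → best response P.
Player B against (B, Out): payoffs 1, 0 → best response P.
Player C against (T, P): payoffs 8, 2 → best response In.
Player C against (T, Q): payoffs 9, 4 → best response In.
Player C against (B, P): payoffs 1, 0 → best response In.
Player C against (B, Q): payoffs 4, 3 → best response In.
Mutual best responses: (T, P, In).

Pure NE: (T, P, In)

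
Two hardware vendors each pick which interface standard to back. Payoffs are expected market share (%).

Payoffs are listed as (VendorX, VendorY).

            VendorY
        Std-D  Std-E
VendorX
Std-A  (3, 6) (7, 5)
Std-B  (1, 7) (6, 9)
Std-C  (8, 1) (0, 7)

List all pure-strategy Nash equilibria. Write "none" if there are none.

Check each profile: it is a Nash equilibrium iff no player can strictly gain by switching unilaterally.
(Std-A, Std-D): VendorX can switch to Std-C (3 → 8). Not NE.
(Std-A, Std-E): VendorY can switch to Std-D (5 → 6). Not NE.
(Std-B, Std-D): VendorX can switch to Std-A (1 → 3). Not NE.
(Std-B, Std-E): VendorX can switch to Std-A (6 → 7). Not NE.
(Std-C, Std-D): VendorY can switch to Std-E (1 → 7). Not NE.
(Std-C, Std-E): VendorX can switch to Std-A (0 → 7). Not NE.

This game has no pure Nash equilibrium.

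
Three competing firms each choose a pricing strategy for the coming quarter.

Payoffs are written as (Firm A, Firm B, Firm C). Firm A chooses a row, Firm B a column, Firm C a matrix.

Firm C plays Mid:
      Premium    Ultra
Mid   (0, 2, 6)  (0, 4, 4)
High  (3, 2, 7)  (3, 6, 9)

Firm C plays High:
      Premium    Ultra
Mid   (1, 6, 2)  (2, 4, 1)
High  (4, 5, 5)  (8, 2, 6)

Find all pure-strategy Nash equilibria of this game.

(High, Ultra, Mid)

Firm A against (Premium, Mid): payoffs 0, 3 → best response High.
Firm A against (Premium, High): payoffs 1, 4 → best response High.
Firm A against (Ultra, Mid): payoffs 0, 3 → best response High.
Firm A against (Ultra, High): payoffs 2, 8 → best response High.
Firm B against (Mid, Mid): payoffs 2, 4 → best response Ultra.
Firm B against (Mid, High): payoffs 6, 4 → best response Premium.
Firm B against (High, Mid): payoffs 2, 6 → best response Ultra.
Firm B against (High, High): payoffs 5, 2 → best response Premium.
Firm C against (Mid, Premium): payoffs 6, 2 → best response Mid.
Firm C against (Mid, Ultra): payoffs 4, 1 → best response Mid.
Firm C against (High, Premium): payoffs 7, 5 → best response Mid.
Firm C against (High, Ultra): payoffs 9, 6 → best response Mid.
Mutual best responses: (High, Ultra, Mid).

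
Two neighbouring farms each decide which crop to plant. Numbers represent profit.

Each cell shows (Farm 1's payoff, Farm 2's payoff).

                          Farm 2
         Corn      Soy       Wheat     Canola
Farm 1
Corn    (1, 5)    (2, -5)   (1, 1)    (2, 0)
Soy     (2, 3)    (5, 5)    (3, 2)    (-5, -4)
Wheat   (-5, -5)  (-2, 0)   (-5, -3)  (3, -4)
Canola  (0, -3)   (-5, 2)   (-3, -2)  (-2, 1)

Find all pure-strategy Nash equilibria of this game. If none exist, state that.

(Soy, Soy)

(Corn, Corn): Farm 1 can switch to Soy (1 → 2). Not NE.
(Corn, Soy): Farm 1 can switch to Soy (2 → 5). Not NE.
(Corn, Wheat): Farm 1 can switch to Soy (1 → 3). Not NE.
(Corn, Canola): Farm 1 can switch to Wheat (2 → 3). Not NE.
(Soy, Corn): Farm 2 can switch to Soy (3 → 5). Not NE.
(Soy, Soy): Farm 1 gets 5, best alternative 2; Farm 2 gets 5, best alternative 3. No profitable deviation — NE.
(Soy, Wheat): Farm 2 can switch to Corn (2 → 3). Not NE.
(Soy, Canola): Farm 1 can switch to Corn (-5 → 2). Not NE.
(Wheat, Corn): Farm 1 can switch to Corn (-5 → 1). Not NE.
(Wheat, Soy): Farm 1 can switch to Corn (-2 → 2). Not NE.
(Wheat, Wheat): Farm 1 can switch to Corn (-5 → 1). Not NE.
(The remaining 5 profiles each have a profitable deviation by the same check.)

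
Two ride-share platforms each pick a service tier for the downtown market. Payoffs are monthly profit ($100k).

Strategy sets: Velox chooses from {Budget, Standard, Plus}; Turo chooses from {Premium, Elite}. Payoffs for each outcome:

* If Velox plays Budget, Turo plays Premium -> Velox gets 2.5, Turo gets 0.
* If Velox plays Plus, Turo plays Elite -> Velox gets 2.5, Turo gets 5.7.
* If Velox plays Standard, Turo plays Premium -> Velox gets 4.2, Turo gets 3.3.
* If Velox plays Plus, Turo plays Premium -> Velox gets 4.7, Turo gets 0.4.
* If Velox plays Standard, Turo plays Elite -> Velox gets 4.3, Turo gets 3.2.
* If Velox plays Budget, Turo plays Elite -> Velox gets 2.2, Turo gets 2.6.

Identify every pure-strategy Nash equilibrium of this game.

For each strategy profile, look for a profitable unilateral deviation.
(Budget, Premium): Velox can switch to Standard (2.5 → 4.2). Not NE.
(Budget, Elite): Velox can switch to Standard (2.2 → 4.3). Not NE.
(Standard, Premium): Velox can switch to Plus (4.2 → 4.7). Not NE.
(Standard, Elite): Turo can switch to Premium (3.2 → 3.3). Not NE.
(Plus, Premium): Turo can switch to Elite (0.4 → 5.7). Not NE.
(Plus, Elite): Velox can switch to Standard (2.5 → 4.3). Not NE.

There is no pure-strategy Nash equilibrium.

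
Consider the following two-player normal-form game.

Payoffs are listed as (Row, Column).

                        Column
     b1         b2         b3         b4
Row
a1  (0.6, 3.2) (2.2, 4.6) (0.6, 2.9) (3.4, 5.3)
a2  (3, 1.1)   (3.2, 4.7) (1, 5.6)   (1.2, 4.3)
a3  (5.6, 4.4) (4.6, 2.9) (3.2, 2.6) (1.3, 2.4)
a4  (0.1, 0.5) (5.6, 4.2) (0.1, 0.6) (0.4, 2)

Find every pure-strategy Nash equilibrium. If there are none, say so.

(a1, b1): Row can switch to a2 (0.6 → 3). Not NE.
(a1, b2): Row can switch to a2 (2.2 → 3.2). Not NE.
(a1, b3): Row can switch to a2 (0.6 → 1). Not NE.
(a1, b4): Row gets 3.4, best alternative 1.3; Column gets 5.3, best alternative 4.6. No profitable deviation — NE.
(a2, b1): Row can switch to a3 (3 → 5.6). Not NE.
(a2, b2): Row can switch to a3 (3.2 → 4.6). Not NE.
(a2, b3): Row can switch to a3 (1 → 3.2). Not NE.
(a2, b4): Row can switch to a1 (1.2 → 3.4). Not NE.
(a3, b1): Row gets 5.6, best alternative 3; Column gets 4.4, best alternative 2.9. No profitable deviation — NE.
(a3, b2): Row can switch to a4 (4.6 → 5.6). Not NE.
(a3, b3): Column can switch to b1 (2.6 → 4.4). Not NE.
(a3, b4): Row can switch to a1 (1.3 → 3.4). Not NE.
(a4, b2): Row gets 5.6, best alternative 4.6; Column gets 4.2, best alternative 2. No profitable deviation — NE.
(The remaining 3 profiles each have a profitable deviation by the same check.)

The pure Nash equilibria are (a1, b4) and (a3, b1) and (a4, b2).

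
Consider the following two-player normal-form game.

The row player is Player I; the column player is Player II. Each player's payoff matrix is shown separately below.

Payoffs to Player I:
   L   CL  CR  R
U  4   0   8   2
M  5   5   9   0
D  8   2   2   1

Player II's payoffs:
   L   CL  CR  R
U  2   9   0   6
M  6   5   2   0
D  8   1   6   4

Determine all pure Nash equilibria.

(D, L)

Player I against L: payoffs 4, 5, 8 → best response D.
Player I against CL: payoffs 0, 5, 2 → best response M.
Player I against CR: payoffs 8, 9, 2 → best response M.
Player I against R: payoffs 2, 0, 1 → best response U.
Player II against U: payoffs 2, 9, 0, 6 → best response CL.
Player II against M: payoffs 6, 5, 2, 0 → best response L.
Player II against D: payoffs 8, 1, 6, 4 → best response L.
Mutual best responses: (D, L).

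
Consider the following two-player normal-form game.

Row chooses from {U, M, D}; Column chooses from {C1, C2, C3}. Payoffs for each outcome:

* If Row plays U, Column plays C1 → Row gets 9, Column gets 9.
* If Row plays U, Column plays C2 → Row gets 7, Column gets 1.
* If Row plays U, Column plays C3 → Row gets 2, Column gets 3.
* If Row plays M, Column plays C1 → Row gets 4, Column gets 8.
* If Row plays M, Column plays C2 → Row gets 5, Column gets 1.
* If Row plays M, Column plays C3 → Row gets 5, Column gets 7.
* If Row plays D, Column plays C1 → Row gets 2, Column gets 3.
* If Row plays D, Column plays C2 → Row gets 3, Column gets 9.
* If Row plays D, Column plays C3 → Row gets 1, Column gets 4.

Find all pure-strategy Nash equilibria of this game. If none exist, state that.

Row against C1: payoffs 9, 4, 2 → best response U.
Row against C2: payoffs 7, 5, 3 → best response U.
Row against C3: payoffs 2, 5, 1 → best response M.
Column against U: payoffs 9, 1, 3 → best response C1.
Column against M: payoffs 8, 1, 7 → best response C1.
Column against D: payoffs 3, 9, 4 → best response C2.
Mutual best responses: (U, C1).

(U, C1)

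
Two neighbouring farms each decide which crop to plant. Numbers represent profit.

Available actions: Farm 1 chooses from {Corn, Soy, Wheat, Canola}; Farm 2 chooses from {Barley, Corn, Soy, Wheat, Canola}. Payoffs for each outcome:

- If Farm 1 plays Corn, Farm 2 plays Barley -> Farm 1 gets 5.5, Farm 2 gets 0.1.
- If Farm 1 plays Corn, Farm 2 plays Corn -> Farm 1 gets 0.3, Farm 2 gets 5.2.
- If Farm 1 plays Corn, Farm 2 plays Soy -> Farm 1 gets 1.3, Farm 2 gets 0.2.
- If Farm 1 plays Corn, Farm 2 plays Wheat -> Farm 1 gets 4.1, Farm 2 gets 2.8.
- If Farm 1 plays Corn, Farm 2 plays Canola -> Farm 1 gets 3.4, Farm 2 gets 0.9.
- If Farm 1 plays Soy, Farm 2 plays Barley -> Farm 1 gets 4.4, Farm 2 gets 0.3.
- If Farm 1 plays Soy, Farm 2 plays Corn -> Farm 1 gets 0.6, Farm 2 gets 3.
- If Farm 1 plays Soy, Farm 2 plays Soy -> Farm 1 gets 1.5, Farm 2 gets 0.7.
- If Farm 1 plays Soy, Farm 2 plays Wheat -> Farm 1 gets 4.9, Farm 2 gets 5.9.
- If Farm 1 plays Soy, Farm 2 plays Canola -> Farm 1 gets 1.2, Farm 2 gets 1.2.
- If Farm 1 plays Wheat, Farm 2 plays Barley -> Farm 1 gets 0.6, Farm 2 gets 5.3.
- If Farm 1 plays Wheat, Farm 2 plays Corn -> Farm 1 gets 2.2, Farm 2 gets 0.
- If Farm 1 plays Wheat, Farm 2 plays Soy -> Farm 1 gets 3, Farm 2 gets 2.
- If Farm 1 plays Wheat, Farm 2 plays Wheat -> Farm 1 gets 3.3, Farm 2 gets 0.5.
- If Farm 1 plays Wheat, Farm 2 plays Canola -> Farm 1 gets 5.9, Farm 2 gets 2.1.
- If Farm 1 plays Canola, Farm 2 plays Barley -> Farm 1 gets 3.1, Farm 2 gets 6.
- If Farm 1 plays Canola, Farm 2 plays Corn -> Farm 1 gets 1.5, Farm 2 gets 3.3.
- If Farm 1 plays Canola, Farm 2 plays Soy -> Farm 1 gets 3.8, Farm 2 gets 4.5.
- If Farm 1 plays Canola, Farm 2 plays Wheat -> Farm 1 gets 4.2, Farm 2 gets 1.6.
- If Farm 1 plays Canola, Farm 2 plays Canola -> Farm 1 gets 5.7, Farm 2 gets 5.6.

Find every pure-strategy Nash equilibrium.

(Corn, Barley): Farm 2 can switch to Corn (0.1 → 5.2). Not NE.
(Corn, Corn): Farm 1 can switch to Soy (0.3 → 0.6). Not NE.
(Corn, Soy): Farm 1 can switch to Soy (1.3 → 1.5). Not NE.
(Corn, Wheat): Farm 1 can switch to Soy (4.1 → 4.9). Not NE.
(Corn, Canola): Farm 1 can switch to Wheat (3.4 → 5.9). Not NE.
(Soy, Barley): Farm 1 can switch to Corn (4.4 → 5.5). Not NE.
(Soy, Corn): Farm 1 can switch to Wheat (0.6 → 2.2). Not NE.
(Soy, Soy): Farm 1 can switch to Wheat (1.5 → 3). Not NE.
(Soy, Wheat): Farm 1 gets 4.9, best alternative 4.2; Farm 2 gets 5.9, best alternative 3. No profitable deviation — NE.
(Soy, Canola): Farm 1 can switch to Corn (1.2 → 3.4). Not NE.
(Wheat, Barley): Farm 1 can switch to Corn (0.6 → 5.5). Not NE.
(The remaining 9 profiles each have a profitable deviation by the same check.)

The unique pure-strategy Nash equilibrium is (Soy, Wheat).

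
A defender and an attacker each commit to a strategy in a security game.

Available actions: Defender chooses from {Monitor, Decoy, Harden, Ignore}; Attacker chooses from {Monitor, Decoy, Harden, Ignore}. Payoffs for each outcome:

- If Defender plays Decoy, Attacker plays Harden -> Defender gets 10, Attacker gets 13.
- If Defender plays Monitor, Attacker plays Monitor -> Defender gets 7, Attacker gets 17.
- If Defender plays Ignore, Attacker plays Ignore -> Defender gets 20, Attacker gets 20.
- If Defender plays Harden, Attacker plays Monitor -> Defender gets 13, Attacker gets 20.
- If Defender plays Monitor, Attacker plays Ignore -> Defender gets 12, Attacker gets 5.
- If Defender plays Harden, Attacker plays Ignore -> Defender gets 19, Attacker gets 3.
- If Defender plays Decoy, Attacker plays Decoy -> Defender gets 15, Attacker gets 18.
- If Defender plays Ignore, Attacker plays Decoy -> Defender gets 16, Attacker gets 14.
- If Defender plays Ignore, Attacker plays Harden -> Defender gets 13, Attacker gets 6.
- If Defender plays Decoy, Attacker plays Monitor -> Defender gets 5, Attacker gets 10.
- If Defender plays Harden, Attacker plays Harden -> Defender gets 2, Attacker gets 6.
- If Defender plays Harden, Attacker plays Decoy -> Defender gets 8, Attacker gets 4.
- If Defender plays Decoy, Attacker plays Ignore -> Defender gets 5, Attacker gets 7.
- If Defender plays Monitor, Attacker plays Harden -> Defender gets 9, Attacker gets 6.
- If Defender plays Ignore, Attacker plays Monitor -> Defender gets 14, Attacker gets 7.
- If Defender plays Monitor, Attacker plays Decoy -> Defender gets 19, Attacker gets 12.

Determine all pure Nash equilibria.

The unique pure-strategy Nash equilibrium is (Ignore, Ignore).

Mark each player's best response to every combination of opponents' strategies; a profile where every player is best-responding is a pure Nash equilibrium.
Defender against Monitor: payoffs 7, 5, 13, 14 → best response Ignore.
Defender against Decoy: payoffs 19, 15, 8, 16 → best response Monitor.
Defender against Harden: payoffs 9, 10, 2, 13 → best response Ignore.
Defender against Ignore: payoffs 12, 5, 19, 20 → best response Ignore.
Attacker against Monitor: payoffs 17, 12, 6, 5 → best response Monitor.
Attacker against Decoy: payoffs 10, 18, 13, 7 → best response Decoy.
Attacker against Harden: payoffs 20, 4, 6, 3 → best response Monitor.
Attacker against Ignore: payoffs 7, 14, 6, 20 → best response Ignore.
Mutual best responses: (Ignore, Ignore).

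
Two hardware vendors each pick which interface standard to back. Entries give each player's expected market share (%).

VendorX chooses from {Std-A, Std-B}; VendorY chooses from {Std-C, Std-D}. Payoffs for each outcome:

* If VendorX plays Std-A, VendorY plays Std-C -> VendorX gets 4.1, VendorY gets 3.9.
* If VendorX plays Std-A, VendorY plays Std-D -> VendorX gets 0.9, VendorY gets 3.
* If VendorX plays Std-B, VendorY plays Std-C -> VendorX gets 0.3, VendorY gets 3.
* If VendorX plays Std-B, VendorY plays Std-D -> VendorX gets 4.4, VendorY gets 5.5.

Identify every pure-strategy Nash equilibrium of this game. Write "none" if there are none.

(Std-A, Std-C): VendorX gets 4.1, best alternative 0.3; VendorY gets 3.9, best alternative 3. No profitable deviation — NE.
(Std-A, Std-D): VendorX can switch to Std-B (0.9 → 4.4). Not NE.
(Std-B, Std-C): VendorX can switch to Std-A (0.3 → 4.1). Not NE.
(Std-B, Std-D): VendorX gets 4.4, best alternative 0.9; VendorY gets 5.5, best alternative 3. No profitable deviation — NE.

(Std-A, Std-C) and (Std-B, Std-D)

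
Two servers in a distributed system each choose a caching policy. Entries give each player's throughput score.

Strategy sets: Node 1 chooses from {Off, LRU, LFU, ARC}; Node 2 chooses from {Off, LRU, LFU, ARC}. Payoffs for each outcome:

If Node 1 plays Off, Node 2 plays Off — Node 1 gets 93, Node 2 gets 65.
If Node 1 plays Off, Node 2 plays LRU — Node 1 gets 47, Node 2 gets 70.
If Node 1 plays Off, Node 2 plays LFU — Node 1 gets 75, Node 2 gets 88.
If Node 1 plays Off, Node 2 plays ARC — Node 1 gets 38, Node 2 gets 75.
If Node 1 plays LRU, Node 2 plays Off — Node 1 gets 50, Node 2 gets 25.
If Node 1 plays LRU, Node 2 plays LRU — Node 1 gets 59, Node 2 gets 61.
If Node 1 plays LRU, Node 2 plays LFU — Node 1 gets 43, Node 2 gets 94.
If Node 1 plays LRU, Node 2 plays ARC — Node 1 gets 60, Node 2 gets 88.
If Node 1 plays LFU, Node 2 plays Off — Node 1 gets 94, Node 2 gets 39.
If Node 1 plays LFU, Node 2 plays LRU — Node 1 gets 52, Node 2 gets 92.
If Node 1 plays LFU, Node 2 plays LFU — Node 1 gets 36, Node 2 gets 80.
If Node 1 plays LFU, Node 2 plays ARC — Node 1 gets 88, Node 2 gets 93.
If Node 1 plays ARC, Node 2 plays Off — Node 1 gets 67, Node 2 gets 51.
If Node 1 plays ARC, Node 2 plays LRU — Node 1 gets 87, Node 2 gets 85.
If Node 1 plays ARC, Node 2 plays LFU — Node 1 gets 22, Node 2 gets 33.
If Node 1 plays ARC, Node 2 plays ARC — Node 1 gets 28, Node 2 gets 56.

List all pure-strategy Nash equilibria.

Node 1 against Off: payoffs 93, 50, 94, 67 → best response LFU.
Node 1 against LRU: payoffs 47, 59, 52, 87 → best response ARC.
Node 1 against LFU: payoffs 75, 43, 36, 22 → best response Off.
Node 1 against ARC: payoffs 38, 60, 88, 28 → best response LFU.
Node 2 against Off: payoffs 65, 70, 88, 75 → best response LFU.
Node 2 against LRU: payoffs 25, 61, 94, 88 → best response LFU.
Node 2 against LFU: payoffs 39, 92, 80, 93 → best response ARC.
Node 2 against ARC: payoffs 51, 85, 33, 56 → best response LRU.
Mutual best responses: (Off, LFU); (LFU, ARC); (ARC, LRU).

(Off, LFU), (LFU, ARC), (ARC, LRU)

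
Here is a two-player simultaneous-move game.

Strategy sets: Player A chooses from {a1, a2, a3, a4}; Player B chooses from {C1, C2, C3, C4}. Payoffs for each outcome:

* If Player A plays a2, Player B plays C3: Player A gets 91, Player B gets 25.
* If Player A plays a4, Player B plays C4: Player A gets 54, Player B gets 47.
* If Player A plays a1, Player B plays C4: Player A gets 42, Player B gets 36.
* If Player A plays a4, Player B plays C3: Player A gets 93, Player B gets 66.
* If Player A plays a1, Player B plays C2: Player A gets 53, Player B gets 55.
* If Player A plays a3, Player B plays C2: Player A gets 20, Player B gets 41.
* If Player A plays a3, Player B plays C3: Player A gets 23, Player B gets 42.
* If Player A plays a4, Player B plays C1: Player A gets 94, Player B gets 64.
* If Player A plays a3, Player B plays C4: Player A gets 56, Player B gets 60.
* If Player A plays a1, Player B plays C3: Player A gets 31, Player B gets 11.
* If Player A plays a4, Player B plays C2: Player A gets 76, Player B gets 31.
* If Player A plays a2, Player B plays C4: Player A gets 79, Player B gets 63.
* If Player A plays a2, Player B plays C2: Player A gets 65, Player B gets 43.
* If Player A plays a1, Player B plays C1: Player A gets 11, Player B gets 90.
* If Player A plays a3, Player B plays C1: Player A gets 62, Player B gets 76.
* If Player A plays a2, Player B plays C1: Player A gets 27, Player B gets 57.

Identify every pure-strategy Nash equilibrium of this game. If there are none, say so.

Player A against C1: payoffs 11, 27, 62, 94 → best response a4.
Player A against C2: payoffs 53, 65, 20, 76 → best response a4.
Player A against C3: payoffs 31, 91, 23, 93 → best response a4.
Player A against C4: payoffs 42, 79, 56, 54 → best response a2.
Player B against a1: payoffs 90, 55, 11, 36 → best response C1.
Player B against a2: payoffs 57, 43, 25, 63 → best response C4.
Player B against a3: payoffs 76, 41, 42, 60 → best response C1.
Player B against a4: payoffs 64, 31, 66, 47 → best response C3.
Mutual best responses: (a2, C4); (a4, C3).

The pure Nash equilibria are (a2, C4); (a4, C3).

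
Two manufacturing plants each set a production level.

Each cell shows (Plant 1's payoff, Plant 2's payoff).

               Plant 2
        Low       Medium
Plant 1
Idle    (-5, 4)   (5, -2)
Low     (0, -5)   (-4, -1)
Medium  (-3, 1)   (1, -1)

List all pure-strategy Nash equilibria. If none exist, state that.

There is no pure-strategy Nash equilibrium.

(Idle, Low): Plant 1 can switch to Low (-5 → 0). Not NE.
(Idle, Medium): Plant 2 can switch to Low (-2 → 4). Not NE.
(Low, Low): Plant 2 can switch to Medium (-5 → -1). Not NE.
(Low, Medium): Plant 1 can switch to Idle (-4 → 5). Not NE.
(Medium, Low): Plant 1 can switch to Low (-3 → 0). Not NE.
(Medium, Medium): Plant 1 can switch to Idle (1 → 5). Not NE.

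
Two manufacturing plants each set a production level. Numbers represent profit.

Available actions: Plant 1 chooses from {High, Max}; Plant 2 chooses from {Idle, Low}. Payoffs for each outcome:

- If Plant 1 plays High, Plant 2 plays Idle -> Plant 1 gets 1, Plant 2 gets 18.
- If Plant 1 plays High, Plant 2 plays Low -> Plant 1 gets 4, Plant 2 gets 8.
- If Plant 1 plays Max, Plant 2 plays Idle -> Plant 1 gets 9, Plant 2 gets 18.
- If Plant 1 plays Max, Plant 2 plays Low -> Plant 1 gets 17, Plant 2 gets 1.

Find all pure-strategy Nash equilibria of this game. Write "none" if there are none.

Mark each player's best response to every combination of opponents' strategies; a profile where every player is best-responding is a pure Nash equilibrium.
Plant 1 against Idle: payoffs 1, 9 → best response Max.
Plant 1 against Low: payoffs 4, 17 → best response Max.
Plant 2 against High: payoffs 18, 8 → best response Idle.
Plant 2 against Max: payoffs 18, 1 → best response Idle.
Mutual best responses: (Max, Idle).

(Max, Idle)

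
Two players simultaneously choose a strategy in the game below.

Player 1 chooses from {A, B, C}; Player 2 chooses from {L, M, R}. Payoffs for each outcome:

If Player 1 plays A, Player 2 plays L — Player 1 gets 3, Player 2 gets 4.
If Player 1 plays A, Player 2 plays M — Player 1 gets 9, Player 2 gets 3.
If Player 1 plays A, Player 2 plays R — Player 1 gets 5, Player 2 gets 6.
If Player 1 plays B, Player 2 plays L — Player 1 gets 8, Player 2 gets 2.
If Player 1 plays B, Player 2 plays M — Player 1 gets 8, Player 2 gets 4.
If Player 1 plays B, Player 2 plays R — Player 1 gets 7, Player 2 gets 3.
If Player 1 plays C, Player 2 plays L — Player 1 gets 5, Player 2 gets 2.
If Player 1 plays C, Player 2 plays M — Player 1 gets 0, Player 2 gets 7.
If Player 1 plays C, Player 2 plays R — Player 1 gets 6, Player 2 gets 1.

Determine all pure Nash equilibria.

Check each profile: it is a Nash equilibrium iff no player can strictly gain by switching unilaterally.
(A, L): Player 1 can switch to B (3 → 8). Not NE.
(A, M): Player 2 can switch to L (3 → 4). Not NE.
(A, R): Player 1 can switch to B (5 → 7). Not NE.
(B, L): Player 2 can switch to M (2 → 4). Not NE.
(B, M): Player 1 can switch to A (8 → 9). Not NE.
(B, R): Player 2 can switch to M (3 → 4). Not NE.
(C, L): Player 1 can switch to B (5 → 8). Not NE.
(C, M): Player 1 can switch to A (0 → 9). Not NE.
(C, R): Player 1 can switch to B (6 → 7). Not NE.

There is no pure-strategy Nash equilibrium.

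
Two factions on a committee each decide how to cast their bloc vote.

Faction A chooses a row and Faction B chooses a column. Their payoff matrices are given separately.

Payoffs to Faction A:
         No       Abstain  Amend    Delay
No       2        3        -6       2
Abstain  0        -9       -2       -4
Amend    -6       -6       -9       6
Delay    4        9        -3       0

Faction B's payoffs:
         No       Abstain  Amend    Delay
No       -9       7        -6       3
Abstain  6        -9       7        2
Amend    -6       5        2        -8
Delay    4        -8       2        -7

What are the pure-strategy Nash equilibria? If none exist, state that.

Faction A against No: payoffs 2, 0, -6, 4 → best response Delay.
Faction A against Abstain: payoffs 3, -9, -6, 9 → best response Delay.
Faction A against Amend: payoffs -6, -2, -9, -3 → best response Abstain.
Faction A against Delay: payoffs 2, -4, 6, 0 → best response Amend.
Faction B against No: payoffs -9, 7, -6, 3 → best response Abstain.
Faction B against Abstain: payoffs 6, -9, 7, 2 → best response Amend.
Faction B against Amend: payoffs -6, 5, 2, -8 → best response Abstain.
Faction B against Delay: payoffs 4, -8, 2, -7 → best response No.
Mutual best responses: (Abstain, Amend); (Delay, No).

Pure-strategy Nash equilibria: (Abstain, Amend), (Delay, No)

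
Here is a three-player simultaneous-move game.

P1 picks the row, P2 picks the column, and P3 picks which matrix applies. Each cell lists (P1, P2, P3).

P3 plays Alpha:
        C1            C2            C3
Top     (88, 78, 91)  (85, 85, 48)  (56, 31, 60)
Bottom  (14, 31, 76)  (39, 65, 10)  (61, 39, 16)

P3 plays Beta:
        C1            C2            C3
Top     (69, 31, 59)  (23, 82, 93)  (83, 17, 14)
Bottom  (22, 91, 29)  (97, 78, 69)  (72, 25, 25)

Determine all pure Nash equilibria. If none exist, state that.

none

For each player, find the best response to each opponent profile; mutual best responses are the pure NE.
P1 against (C1, Alpha): payoffs 88, 14 → best response Top.
P1 against (C1, Beta): payoffs 69, 22 → best response Top.
P1 against (C2, Alpha): payoffs 85, 39 → best response Top.
P1 against (C2, Beta): payoffs 23, 97 → best response Bottom.
P1 against (C3, Alpha): payoffs 56, 61 → best response Bottom.
P1 against (C3, Beta): payoffs 83, 72 → best response Top.
P2 against (Top, Alpha): payoffs 78, 85, 31 → best response C2.
P2 against (Top, Beta): payoffs 31, 82, 17 → best response C2.
P2 against (Bottom, Alpha): payoffs 31, 65, 39 → best response C2.
P2 against (Bottom, Beta): payoffs 91, 78, 25 → best response C1.
P3 against (Top, C1): payoffs 91, 59 → best response Alpha.
P3 against (Top, C2): payoffs 48, 93 → best response Beta.
P3 against (Top, C3): payoffs 60, 14 → best response Alpha.
P3 against (Bottom, C1): payoffs 76, 29 → best response Alpha.
P3 against (Bottom, C2): payoffs 10, 69 → best response Beta.
P3 against (Bottom, C3): payoffs 16, 25 → best response Beta.
No profile is a mutual best response for all players.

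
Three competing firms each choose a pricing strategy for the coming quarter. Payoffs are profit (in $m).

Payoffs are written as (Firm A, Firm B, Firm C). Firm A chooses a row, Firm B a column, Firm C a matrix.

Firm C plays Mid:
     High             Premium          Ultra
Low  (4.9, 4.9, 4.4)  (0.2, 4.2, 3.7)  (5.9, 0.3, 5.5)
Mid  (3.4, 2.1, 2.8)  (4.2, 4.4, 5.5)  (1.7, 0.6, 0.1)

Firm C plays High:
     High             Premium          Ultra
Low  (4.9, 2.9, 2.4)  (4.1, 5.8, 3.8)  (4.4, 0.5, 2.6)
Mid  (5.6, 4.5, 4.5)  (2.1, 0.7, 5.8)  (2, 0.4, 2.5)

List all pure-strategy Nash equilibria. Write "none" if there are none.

The pure Nash equilibria are (Low, High, Mid) and (Low, Premium, High) and (Mid, High, High).

Firm A against (High, Mid): payoffs 4.9, 3.4 → best response Low.
Firm A against (High, High): payoffs 4.9, 5.6 → best response Mid.
Firm A against (Premium, Mid): payoffs 0.2, 4.2 → best response Mid.
Firm A against (Premium, High): payoffs 4.1, 2.1 → best response Low.
Firm A against (Ultra, Mid): payoffs 5.9, 1.7 → best response Low.
Firm A against (Ultra, High): payoffs 4.4, 2 → best response Low.
Firm B against (Low, Mid): payoffs 4.9, 4.2, 0.3 → best response High.
Firm B against (Low, High): payoffs 2.9, 5.8, 0.5 → best response Premium.
Firm B against (Mid, Mid): payoffs 2.1, 4.4, 0.6 → best response Premium.
Firm B against (Mid, High): payoffs 4.5, 0.7, 0.4 → best response High.
Firm C against (Low, High): payoffs 4.4, 2.4 → best response Mid.
Firm C against (Low, Premium): payoffs 3.7, 3.8 → best response High.
Firm C against (Low, Ultra): payoffs 5.5, 2.6 → best response Mid.
Firm C against (Mid, High): payoffs 2.8, 4.5 → best response High.
Firm C against (Mid, Premium): payoffs 5.5, 5.8 → best response High.
Firm C against (Mid, Ultra): payoffs 0.1, 2.5 → best response High.
Mutual best responses: (Low, High, Mid); (Low, Premium, High); (Mid, High, High).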